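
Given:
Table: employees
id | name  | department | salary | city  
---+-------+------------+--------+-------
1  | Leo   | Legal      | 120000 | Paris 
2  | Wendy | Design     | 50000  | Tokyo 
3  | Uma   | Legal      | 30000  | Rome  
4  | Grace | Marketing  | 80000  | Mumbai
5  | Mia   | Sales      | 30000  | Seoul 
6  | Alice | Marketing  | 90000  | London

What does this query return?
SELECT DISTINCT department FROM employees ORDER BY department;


All 'department' values (row order): Legal, Design, Legal, Marketing, Sales, Marketing
Removing duplicates leaves 4 unique value(s).

4 values:
Design
Legal
Marketing
Sales


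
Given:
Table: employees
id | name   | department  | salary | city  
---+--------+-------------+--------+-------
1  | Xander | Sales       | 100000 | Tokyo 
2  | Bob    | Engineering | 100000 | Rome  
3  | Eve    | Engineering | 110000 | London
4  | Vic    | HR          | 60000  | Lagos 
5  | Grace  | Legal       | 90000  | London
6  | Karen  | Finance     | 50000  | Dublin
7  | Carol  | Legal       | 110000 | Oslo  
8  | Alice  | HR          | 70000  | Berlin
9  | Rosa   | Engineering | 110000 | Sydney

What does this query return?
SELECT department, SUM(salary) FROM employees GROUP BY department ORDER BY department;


Summing salary within each department:
  Engineering: 100000 + 110000 + 110000 = 320000
  Finance: 50000 = 50000
  HR: 60000 + 70000 = 130000
  Legal: 90000 + 110000 = 200000
  Sales: 100000 = 100000


5 groups:
Engineering, 320000
Finance, 50000
HR, 130000
Legal, 200000
Sales, 100000


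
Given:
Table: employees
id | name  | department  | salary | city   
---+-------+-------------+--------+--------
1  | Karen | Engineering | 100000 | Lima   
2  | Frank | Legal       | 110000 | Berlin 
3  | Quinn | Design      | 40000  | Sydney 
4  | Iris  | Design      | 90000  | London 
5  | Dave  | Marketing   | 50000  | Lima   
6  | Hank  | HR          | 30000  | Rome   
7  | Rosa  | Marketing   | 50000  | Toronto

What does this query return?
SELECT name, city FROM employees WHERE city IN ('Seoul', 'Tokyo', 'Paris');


Filtering: city IN ('Seoul', 'Tokyo', 'Paris')
Matching: 0 rows

Empty result set (0 rows)


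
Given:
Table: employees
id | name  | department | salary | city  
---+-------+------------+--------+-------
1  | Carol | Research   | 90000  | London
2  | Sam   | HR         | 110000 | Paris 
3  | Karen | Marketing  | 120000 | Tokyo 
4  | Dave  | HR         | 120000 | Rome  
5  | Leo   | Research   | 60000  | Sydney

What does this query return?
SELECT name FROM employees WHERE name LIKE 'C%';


LIKE 'C%' matches names starting with 'C'
Matching: 1

1 rows:
Carol


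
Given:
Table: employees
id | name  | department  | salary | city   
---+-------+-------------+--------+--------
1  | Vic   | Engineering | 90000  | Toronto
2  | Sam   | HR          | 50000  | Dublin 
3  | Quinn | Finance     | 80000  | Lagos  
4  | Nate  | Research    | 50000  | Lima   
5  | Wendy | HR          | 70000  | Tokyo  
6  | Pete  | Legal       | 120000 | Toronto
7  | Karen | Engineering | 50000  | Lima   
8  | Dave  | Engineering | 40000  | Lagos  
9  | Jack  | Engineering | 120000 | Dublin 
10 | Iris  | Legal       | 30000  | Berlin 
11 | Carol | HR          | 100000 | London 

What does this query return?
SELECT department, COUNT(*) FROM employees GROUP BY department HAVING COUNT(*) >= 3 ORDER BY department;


Groups with count >= 3:
  Engineering: 4 -> PASS
  HR: 3 -> PASS
  Finance: 1 -> filtered out
  Legal: 2 -> filtered out
  Research: 1 -> filtered out


2 groups:
Engineering, 4
HR, 3


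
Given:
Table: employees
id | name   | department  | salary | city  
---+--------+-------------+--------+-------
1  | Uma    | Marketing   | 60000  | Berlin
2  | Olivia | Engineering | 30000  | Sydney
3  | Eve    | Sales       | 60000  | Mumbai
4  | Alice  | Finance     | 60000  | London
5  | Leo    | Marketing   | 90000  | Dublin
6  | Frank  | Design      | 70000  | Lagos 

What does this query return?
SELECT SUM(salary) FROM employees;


SUM(salary) = 60000 + 30000 + 60000 + 60000 + 90000 + 70000 = 370000

370000


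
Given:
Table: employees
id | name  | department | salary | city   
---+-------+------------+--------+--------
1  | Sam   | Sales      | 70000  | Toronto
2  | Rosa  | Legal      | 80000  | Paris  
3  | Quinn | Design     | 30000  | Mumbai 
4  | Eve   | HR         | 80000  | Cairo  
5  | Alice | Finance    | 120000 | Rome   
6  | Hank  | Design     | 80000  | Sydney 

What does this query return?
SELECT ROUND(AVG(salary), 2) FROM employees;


SUM(salary) = 460000
COUNT = 6
ROUND(AVG, 2) = ROUND(460000 / 6, 2) = 76666.67

76666.67


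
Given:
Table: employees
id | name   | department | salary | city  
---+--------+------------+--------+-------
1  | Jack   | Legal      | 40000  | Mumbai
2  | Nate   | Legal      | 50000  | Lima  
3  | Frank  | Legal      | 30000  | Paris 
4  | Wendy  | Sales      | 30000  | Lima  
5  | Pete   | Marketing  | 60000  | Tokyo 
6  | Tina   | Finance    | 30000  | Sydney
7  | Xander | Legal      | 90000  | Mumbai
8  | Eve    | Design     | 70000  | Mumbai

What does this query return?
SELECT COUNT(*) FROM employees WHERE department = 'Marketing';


Counting rows where department = 'Marketing'
  Pete -> MATCH


1


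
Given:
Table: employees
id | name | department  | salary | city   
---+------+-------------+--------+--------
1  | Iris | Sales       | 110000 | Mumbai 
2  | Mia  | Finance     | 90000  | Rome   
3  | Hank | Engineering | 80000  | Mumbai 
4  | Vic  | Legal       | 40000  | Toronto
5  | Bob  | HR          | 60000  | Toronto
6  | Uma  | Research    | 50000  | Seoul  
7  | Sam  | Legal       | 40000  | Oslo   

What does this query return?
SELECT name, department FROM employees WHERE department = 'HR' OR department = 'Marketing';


Filtering: department = 'HR' OR 'Marketing'
Matching: 1 rows

1 rows:
Bob, HR


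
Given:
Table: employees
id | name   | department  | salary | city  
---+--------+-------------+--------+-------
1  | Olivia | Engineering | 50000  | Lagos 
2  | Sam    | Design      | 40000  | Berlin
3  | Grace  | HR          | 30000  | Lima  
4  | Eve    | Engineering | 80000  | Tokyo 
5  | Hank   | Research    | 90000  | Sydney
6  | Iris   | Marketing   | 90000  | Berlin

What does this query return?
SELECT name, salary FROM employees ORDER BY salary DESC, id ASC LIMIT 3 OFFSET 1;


Sort by salary DESC (id ASC tiebreak), then skip 1 and take 3
Rows 2 through 4

3 rows:
Iris, 90000
Eve, 80000
Olivia, 50000


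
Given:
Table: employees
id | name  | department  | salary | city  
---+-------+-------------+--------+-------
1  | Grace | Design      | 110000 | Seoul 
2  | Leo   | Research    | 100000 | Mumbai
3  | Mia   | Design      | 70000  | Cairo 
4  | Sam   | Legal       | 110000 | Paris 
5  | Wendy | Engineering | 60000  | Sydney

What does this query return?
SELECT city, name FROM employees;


Projecting columns: city, name

5 rows:
Seoul, Grace
Mumbai, Leo
Cairo, Mia
Paris, Sam
Sydney, Wendy


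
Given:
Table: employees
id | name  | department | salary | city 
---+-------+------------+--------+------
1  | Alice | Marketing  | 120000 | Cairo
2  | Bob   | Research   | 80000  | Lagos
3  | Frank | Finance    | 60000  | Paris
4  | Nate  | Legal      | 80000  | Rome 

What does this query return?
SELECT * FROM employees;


SELECT * returns all 4 rows with all columns

4 rows:
1, Alice, Marketing, 120000, Cairo
2, Bob, Research, 80000, Lagos
3, Frank, Finance, 60000, Paris
4, Nate, Legal, 80000, Rome


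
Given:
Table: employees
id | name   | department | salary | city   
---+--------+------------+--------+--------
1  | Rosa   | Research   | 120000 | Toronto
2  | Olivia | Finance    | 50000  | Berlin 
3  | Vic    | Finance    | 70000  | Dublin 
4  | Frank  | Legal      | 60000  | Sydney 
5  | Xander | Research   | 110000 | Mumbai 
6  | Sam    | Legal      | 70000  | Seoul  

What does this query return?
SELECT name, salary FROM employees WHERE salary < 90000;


Filtering: salary < 90000
Matching: 4 rows

4 rows:
Olivia, 50000
Vic, 70000
Frank, 60000
Sam, 70000


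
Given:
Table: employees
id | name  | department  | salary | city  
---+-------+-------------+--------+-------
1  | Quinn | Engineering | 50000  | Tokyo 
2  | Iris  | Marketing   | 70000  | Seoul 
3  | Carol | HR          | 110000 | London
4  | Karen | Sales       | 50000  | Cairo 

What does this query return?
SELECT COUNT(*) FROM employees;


COUNT(*) counts all rows

4


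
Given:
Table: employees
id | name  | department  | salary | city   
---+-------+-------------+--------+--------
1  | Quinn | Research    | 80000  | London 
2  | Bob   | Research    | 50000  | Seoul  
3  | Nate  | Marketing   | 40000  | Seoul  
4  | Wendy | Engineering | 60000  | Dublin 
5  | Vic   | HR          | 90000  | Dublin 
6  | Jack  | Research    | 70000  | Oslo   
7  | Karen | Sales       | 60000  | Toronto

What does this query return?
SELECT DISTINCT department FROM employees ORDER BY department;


All 'department' values (row order): Research, Research, Marketing, Engineering, HR, Research, Sales
Removing duplicates leaves 5 unique value(s).

5 values:
Engineering
HR
Marketing
Research
Sales


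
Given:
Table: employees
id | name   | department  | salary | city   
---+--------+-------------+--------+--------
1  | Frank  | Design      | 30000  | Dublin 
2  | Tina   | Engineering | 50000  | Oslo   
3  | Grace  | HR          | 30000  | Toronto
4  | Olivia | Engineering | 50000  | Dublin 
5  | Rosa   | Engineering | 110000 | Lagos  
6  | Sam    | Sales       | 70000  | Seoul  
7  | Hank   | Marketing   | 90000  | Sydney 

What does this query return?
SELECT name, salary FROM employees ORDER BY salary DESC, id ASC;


Sorting by salary DESC, then id ASC for ties

7 rows:
Rosa, 110000
Hank, 90000
Sam, 70000
Tina, 50000
Olivia, 50000
Frank, 30000
Grace, 30000


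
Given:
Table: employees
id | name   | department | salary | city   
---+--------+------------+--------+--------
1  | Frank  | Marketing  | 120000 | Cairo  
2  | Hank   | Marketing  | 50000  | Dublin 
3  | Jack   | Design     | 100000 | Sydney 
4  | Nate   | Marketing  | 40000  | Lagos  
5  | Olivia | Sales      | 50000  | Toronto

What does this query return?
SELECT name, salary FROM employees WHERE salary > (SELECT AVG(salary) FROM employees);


Subquery: AVG(salary) = 72000.0
Filtering: salary > 72000.0
  Frank (120000) -> MATCH
  Jack (100000) -> MATCH


2 rows:
Frank, 120000
Jack, 100000


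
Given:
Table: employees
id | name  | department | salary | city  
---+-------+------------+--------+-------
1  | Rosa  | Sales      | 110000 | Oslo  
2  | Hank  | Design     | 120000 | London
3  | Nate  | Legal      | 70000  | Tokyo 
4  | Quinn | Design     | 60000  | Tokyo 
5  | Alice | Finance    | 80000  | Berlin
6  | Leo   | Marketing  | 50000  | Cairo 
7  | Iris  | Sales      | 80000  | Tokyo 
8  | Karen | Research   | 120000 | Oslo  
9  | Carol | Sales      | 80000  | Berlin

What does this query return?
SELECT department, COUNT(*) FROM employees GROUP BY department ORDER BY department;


Assigning each row to its department group:
  Rosa -> Sales
  Hank -> Design
  Nate -> Legal
  Quinn -> Design
  Alice -> Finance
  Leo -> Marketing
  Iris -> Sales
  Karen -> Research
  Carol -> Sales


6 groups:
Design, 2
Finance, 1
Legal, 1
Marketing, 1
Research, 1
Sales, 3


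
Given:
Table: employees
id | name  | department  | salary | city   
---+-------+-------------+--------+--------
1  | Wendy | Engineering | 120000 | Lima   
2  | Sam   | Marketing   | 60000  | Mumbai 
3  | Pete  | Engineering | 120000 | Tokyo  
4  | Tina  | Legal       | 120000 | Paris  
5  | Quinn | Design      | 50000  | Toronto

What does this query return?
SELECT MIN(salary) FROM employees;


Salaries: 120000, 60000, 120000, 120000, 50000
MIN = 50000

50000


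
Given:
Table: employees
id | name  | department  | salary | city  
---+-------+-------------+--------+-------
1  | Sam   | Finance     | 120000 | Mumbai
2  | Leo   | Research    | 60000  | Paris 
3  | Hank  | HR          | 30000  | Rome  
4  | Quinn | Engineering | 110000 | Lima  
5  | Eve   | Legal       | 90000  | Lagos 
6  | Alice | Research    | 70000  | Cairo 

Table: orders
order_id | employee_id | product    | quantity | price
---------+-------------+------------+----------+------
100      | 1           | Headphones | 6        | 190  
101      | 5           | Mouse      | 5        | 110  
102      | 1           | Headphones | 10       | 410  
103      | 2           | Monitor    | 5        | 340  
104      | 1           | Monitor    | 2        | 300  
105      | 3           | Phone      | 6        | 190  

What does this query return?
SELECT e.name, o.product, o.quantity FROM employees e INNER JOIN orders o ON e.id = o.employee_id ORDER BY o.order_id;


Joining employees.id = orders.employee_id:
  employee Sam (id=1) -> order Headphones
  employee Eve (id=5) -> order Mouse
  employee Sam (id=1) -> order Headphones
  employee Leo (id=2) -> order Monitor
  employee Sam (id=1) -> order Monitor
  employee Hank (id=3) -> order Phone


6 rows:
Sam, Headphones, 6
Eve, Mouse, 5
Sam, Headphones, 10
Leo, Monitor, 5
Sam, Monitor, 2
Hank, Phone, 6


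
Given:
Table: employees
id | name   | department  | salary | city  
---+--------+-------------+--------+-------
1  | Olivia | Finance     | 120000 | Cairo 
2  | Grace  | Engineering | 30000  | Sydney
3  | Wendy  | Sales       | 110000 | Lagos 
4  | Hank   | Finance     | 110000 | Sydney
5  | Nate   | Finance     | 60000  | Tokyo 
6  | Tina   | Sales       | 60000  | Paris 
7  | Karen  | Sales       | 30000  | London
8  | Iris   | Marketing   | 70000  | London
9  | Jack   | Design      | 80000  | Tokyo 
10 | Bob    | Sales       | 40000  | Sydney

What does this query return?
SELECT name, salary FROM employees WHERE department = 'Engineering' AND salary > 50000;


Filtering: department = 'Engineering' AND salary > 50000
Matching: 0 rows

Empty result set (0 rows)


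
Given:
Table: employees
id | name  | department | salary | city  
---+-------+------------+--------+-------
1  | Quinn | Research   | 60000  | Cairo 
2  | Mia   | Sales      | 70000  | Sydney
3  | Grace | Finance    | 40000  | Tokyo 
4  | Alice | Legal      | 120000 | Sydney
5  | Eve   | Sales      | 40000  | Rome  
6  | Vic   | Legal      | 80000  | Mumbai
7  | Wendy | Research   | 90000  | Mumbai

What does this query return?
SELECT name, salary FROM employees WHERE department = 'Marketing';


Filtering: department = 'Marketing'
Matching rows: 0

Empty result set (0 rows)


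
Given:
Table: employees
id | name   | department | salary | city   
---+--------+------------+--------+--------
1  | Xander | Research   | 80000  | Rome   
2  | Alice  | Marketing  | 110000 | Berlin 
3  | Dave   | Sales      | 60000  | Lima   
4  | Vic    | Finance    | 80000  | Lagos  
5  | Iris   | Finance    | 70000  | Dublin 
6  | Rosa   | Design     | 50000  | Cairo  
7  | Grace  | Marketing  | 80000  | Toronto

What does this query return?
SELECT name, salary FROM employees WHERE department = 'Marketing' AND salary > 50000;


Filtering: department = 'Marketing' AND salary > 50000
Matching: 2 rows

2 rows:
Alice, 110000
Grace, 80000


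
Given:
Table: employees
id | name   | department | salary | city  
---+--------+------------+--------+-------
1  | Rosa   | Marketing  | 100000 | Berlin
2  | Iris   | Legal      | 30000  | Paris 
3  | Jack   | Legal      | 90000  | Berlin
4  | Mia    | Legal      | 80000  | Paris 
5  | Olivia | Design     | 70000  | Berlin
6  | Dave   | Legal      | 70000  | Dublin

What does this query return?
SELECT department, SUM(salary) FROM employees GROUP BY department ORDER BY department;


Summing salary within each department:
  Design: 70000 = 70000
  Legal: 30000 + 90000 + 80000 + 70000 = 270000
  Marketing: 100000 = 100000


3 groups:
Design, 70000
Legal, 270000
Marketing, 100000


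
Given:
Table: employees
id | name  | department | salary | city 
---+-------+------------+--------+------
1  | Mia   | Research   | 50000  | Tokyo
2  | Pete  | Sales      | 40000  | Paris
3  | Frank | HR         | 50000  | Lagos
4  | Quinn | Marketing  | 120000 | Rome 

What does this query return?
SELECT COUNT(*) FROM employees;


COUNT(*) counts all rows

4


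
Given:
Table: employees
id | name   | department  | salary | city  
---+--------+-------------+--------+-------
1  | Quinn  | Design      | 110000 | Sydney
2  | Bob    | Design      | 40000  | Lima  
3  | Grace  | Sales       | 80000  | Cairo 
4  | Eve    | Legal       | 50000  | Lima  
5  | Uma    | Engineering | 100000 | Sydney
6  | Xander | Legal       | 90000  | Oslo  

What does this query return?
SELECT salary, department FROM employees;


Projecting columns: salary, department

6 rows:
110000, Design
40000, Design
80000, Sales
50000, Legal
100000, Engineering
90000, Legal


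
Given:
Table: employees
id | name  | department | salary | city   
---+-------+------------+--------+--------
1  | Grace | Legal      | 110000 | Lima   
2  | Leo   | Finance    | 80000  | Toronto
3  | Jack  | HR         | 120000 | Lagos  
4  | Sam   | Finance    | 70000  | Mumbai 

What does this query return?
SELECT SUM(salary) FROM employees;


SUM(salary) = 110000 + 80000 + 120000 + 70000 = 380000

380000


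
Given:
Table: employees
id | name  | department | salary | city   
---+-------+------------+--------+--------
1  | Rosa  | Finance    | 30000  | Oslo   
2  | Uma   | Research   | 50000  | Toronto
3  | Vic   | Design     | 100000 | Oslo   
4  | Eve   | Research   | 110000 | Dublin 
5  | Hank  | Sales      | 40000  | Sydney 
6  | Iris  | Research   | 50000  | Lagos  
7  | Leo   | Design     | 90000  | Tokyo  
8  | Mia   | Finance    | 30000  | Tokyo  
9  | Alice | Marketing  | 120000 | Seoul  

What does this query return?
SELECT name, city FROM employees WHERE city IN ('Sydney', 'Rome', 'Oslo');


Filtering: city IN ('Sydney', 'Rome', 'Oslo')
Matching: 3 rows

3 rows:
Rosa, Oslo
Vic, Oslo
Hank, Sydney


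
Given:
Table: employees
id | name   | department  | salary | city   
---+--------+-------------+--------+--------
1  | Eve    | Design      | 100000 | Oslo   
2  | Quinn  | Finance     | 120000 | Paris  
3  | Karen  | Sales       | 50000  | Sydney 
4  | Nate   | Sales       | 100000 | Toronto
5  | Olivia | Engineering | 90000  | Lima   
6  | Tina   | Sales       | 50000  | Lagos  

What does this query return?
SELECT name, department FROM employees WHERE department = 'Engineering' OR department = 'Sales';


Filtering: department = 'Engineering' OR 'Sales'
Matching: 4 rows

4 rows:
Karen, Sales
Nate, Sales
Olivia, Engineering
Tina, Sales


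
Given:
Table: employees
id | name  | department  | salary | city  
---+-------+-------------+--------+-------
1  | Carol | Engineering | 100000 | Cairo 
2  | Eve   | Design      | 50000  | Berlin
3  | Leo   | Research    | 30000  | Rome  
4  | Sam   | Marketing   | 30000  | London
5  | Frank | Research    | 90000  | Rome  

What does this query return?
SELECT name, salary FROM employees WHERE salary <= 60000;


Filtering: salary <= 60000
Matching: 3 rows

3 rows:
Eve, 50000
Leo, 30000
Sam, 30000


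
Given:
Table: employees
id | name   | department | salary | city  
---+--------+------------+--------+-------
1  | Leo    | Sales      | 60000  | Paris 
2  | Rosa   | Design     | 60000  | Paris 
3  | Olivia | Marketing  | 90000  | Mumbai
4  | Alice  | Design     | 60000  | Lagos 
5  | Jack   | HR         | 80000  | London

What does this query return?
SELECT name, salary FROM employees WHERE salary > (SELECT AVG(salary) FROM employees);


Subquery: AVG(salary) = 70000.0
Filtering: salary > 70000.0
  Olivia (90000) -> MATCH
  Jack (80000) -> MATCH


2 rows:
Olivia, 90000
Jack, 80000


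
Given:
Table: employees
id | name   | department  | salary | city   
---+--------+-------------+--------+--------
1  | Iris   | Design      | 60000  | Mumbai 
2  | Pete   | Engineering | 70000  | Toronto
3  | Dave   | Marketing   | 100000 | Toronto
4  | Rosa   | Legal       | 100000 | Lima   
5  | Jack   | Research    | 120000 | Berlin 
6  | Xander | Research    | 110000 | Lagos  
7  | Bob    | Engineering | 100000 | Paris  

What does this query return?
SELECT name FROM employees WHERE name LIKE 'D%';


LIKE 'D%' matches names starting with 'D'
Matching: 1

1 rows:
Dave


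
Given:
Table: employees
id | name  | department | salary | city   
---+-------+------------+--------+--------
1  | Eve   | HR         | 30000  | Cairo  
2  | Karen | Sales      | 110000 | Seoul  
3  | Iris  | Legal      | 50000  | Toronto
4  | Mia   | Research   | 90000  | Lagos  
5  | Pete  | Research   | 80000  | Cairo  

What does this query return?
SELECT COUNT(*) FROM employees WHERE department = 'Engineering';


Counting rows where department = 'Engineering'


0


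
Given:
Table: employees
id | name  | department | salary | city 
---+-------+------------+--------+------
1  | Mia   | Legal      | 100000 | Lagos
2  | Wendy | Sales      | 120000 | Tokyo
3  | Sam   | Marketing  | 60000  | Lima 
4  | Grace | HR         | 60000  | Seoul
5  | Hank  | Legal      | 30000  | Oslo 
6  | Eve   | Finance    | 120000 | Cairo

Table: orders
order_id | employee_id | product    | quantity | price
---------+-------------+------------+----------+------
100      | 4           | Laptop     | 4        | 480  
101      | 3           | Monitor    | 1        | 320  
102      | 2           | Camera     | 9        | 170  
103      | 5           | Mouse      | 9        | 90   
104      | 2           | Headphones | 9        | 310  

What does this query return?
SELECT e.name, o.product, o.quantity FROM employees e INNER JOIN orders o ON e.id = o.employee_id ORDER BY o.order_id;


Joining employees.id = orders.employee_id:
  employee Grace (id=4) -> order Laptop
  employee Sam (id=3) -> order Monitor
  employee Wendy (id=2) -> order Camera
  employee Hank (id=5) -> order Mouse
  employee Wendy (id=2) -> order Headphones


5 rows:
Grace, Laptop, 4
Sam, Monitor, 1
Wendy, Camera, 9
Hank, Mouse, 9
Wendy, Headphones, 9


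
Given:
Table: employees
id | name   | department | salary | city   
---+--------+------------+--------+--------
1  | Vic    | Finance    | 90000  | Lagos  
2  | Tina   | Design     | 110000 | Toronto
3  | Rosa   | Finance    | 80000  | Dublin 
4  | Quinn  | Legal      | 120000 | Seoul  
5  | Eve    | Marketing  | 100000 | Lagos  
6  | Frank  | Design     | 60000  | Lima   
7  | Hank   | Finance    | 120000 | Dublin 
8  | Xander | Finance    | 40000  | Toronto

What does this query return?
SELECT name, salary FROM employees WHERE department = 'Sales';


Filtering: department = 'Sales'
Matching rows: 0

Empty result set (0 rows)


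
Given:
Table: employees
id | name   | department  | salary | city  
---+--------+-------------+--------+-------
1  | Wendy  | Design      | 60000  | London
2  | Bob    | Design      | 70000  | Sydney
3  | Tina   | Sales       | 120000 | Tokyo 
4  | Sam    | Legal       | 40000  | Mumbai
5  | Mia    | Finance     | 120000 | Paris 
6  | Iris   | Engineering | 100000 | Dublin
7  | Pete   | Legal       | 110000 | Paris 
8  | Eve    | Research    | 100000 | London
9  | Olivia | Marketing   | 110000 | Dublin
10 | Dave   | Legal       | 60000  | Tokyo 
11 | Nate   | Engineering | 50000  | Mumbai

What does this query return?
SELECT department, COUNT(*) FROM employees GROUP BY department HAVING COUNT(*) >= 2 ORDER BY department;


Groups with count >= 2:
  Design: 2 -> PASS
  Engineering: 2 -> PASS
  Legal: 3 -> PASS
  Finance: 1 -> filtered out
  Marketing: 1 -> filtered out
  Research: 1 -> filtered out
  Sales: 1 -> filtered out


3 groups:
Design, 2
Engineering, 2
Legal, 3


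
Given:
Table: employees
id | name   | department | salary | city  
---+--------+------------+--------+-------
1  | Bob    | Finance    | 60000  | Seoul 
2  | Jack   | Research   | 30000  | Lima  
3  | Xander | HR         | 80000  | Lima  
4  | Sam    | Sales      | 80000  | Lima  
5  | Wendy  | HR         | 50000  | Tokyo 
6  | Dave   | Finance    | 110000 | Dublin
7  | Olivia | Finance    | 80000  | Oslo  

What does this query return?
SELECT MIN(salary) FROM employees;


Salaries: 60000, 30000, 80000, 80000, 50000, 110000, 80000
MIN = 30000

30000


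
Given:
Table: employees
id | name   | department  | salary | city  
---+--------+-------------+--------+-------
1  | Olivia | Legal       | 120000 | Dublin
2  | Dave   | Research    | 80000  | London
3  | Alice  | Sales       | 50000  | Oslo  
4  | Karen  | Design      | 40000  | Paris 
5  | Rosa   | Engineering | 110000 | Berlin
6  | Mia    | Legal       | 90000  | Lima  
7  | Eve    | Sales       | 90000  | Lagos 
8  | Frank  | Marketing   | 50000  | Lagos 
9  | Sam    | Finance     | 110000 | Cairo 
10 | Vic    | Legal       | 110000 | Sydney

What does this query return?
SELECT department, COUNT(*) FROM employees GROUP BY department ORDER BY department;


Assigning each row to its department group:
  Olivia -> Legal
  Dave -> Research
  Alice -> Sales
  Karen -> Design
  Rosa -> Engineering
  Mia -> Legal
  Eve -> Sales
  Frank -> Marketing
  Sam -> Finance
  Vic -> Legal


7 groups:
Design, 1
Engineering, 1
Finance, 1
Legal, 3
Marketing, 1
Research, 1
Sales, 2


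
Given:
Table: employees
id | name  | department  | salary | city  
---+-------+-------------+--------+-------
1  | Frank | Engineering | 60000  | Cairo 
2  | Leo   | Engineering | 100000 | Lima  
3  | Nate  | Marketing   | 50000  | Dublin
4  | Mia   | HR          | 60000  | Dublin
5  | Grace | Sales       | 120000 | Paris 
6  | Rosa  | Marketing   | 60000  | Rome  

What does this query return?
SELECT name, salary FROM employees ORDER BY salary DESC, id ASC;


Sorting by salary DESC, then id ASC for ties

6 rows:
Grace, 120000
Leo, 100000
Frank, 60000
Mia, 60000
Rosa, 60000
Nate, 50000


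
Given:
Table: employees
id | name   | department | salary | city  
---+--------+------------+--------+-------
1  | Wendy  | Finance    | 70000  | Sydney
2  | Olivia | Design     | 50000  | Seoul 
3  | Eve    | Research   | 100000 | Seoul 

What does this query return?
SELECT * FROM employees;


SELECT * returns all 3 rows with all columns

3 rows:
1, Wendy, Finance, 70000, Sydney
2, Olivia, Design, 50000, Seoul
3, Eve, Research, 100000, Seoul


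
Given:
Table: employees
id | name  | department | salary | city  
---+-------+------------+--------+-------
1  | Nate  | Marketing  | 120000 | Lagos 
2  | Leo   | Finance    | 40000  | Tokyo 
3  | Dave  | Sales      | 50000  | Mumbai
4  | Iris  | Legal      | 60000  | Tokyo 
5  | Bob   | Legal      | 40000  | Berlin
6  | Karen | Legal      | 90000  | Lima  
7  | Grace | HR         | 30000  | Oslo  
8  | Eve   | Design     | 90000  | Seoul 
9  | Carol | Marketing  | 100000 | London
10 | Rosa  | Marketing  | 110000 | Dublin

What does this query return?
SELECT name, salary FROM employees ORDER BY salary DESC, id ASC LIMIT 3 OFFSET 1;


Sort by salary DESC (id ASC tiebreak), then skip 1 and take 3
Rows 2 through 4

3 rows:
Rosa, 110000
Carol, 100000
Karen, 90000


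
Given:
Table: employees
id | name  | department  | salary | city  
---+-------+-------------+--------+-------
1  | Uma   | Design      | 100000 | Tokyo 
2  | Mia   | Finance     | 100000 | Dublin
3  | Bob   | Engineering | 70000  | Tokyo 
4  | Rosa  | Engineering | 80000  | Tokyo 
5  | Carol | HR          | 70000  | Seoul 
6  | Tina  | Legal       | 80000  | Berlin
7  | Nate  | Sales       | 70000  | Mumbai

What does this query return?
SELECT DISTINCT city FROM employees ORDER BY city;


All 'city' values (row order): Tokyo, Dublin, Tokyo, Tokyo, Seoul, Berlin, Mumbai
Removing duplicates leaves 5 unique value(s).

5 values:
Berlin
Dublin
Mumbai
Seoul
Tokyo


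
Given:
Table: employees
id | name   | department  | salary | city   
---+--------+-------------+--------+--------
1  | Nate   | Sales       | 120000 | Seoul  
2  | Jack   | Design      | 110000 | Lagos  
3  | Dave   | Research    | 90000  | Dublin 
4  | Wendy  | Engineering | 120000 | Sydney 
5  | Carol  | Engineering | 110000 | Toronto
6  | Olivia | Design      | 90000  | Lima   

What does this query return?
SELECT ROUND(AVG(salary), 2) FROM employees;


SUM(salary) = 640000
COUNT = 6
ROUND(AVG, 2) = ROUND(640000 / 6, 2) = 106666.67

106666.67


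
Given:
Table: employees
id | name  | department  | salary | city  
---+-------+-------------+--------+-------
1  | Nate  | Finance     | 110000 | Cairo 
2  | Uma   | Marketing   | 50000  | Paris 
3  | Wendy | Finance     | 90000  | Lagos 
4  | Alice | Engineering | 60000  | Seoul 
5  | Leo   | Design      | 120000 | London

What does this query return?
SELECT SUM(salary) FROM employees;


SUM(salary) = 110000 + 50000 + 90000 + 60000 + 120000 = 430000

430000


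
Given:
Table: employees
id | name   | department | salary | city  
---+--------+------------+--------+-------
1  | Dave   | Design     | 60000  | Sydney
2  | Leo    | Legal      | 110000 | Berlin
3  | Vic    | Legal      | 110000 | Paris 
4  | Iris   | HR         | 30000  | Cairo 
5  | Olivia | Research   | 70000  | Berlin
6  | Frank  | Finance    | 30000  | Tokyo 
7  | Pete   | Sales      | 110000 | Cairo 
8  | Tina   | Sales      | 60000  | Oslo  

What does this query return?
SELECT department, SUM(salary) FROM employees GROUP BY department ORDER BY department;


Summing salary within each department:
  Design: 60000 = 60000
  Finance: 30000 = 30000
  HR: 30000 = 30000
  Legal: 110000 + 110000 = 220000
  Research: 70000 = 70000
  Sales: 110000 + 60000 = 170000


6 groups:
Design, 60000
Finance, 30000
HR, 30000
Legal, 220000
Research, 70000
Sales, 170000


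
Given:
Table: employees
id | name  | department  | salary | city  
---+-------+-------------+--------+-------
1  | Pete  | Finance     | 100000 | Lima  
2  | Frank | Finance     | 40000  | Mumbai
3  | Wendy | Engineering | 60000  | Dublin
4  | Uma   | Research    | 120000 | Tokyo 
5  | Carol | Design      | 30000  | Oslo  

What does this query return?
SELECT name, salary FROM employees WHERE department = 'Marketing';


Filtering: department = 'Marketing'
Matching rows: 0

Empty result set (0 rows)


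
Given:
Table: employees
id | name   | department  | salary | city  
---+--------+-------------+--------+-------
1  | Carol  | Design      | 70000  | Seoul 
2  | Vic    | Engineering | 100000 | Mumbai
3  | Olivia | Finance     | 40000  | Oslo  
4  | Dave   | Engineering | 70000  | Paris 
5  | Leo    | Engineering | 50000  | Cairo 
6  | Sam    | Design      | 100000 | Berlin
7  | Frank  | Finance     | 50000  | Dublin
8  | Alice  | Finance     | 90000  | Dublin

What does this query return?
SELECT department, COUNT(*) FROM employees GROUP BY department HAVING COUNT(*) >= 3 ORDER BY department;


Groups with count >= 3:
  Engineering: 3 -> PASS
  Finance: 3 -> PASS
  Design: 2 -> filtered out


2 groups:
Engineering, 3
Finance, 3


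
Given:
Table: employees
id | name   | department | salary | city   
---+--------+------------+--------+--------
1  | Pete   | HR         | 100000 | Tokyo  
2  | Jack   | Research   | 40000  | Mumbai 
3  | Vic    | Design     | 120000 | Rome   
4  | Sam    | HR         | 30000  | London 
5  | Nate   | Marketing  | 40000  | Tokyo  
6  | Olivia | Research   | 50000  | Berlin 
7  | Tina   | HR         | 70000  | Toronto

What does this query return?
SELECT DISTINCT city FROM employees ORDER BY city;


All 'city' values (row order): Tokyo, Mumbai, Rome, London, Tokyo, Berlin, Toronto
Removing duplicates leaves 6 unique value(s).

6 values:
Berlin
London
Mumbai
Rome
Tokyo
Toronto


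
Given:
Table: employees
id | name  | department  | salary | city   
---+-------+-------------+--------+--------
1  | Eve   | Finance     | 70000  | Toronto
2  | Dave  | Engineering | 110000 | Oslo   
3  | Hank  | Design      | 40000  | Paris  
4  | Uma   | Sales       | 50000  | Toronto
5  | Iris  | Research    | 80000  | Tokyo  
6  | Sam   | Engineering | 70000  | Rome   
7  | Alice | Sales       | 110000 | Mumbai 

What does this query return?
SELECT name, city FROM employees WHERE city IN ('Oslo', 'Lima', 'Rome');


Filtering: city IN ('Oslo', 'Lima', 'Rome')
Matching: 2 rows

2 rows:
Dave, Oslo
Sam, Rome


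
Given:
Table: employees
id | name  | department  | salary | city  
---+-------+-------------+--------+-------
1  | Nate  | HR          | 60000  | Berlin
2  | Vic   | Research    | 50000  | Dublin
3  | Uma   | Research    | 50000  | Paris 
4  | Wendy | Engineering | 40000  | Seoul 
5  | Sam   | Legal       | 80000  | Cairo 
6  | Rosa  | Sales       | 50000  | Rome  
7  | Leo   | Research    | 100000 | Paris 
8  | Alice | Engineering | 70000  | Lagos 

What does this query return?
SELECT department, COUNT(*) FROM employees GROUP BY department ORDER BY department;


Assigning each row to its department group:
  Nate -> HR
  Vic -> Research
  Uma -> Research
  Wendy -> Engineering
  Sam -> Legal
  Rosa -> Sales
  Leo -> Research
  Alice -> Engineering


5 groups:
Engineering, 2
HR, 1
Legal, 1
Research, 3
Sales, 1


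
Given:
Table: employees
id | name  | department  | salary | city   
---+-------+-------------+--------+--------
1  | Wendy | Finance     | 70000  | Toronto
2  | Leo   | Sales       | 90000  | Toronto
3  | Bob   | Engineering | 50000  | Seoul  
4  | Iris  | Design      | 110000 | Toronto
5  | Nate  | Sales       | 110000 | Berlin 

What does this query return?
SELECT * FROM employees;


SELECT * returns all 5 rows with all columns

5 rows:
1, Wendy, Finance, 70000, Toronto
2, Leo, Sales, 90000, Toronto
3, Bob, Engineering, 50000, Seoul
4, Iris, Design, 110000, Toronto
5, Nate, Sales, 110000, Berlin


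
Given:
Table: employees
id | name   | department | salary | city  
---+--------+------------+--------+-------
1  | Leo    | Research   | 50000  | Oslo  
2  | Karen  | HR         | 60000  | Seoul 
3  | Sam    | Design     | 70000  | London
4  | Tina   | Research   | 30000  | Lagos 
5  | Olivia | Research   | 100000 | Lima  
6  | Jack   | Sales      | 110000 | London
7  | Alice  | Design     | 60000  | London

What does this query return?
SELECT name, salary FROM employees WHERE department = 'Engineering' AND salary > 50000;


Filtering: department = 'Engineering' AND salary > 50000
Matching: 0 rows

Empty result set (0 rows)


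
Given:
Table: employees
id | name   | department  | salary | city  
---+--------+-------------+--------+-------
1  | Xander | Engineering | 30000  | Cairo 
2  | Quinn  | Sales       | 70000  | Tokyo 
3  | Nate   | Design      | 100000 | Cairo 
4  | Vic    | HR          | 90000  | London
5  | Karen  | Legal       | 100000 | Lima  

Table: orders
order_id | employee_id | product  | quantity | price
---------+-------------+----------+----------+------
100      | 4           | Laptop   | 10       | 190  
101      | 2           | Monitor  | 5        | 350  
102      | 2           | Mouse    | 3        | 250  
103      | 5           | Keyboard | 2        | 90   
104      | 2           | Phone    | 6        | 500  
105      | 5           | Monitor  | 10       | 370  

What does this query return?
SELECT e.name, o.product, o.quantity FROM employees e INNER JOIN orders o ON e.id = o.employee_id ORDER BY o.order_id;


Joining employees.id = orders.employee_id:
  employee Vic (id=4) -> order Laptop
  employee Quinn (id=2) -> order Monitor
  employee Quinn (id=2) -> order Mouse
  employee Karen (id=5) -> order Keyboard
  employee Quinn (id=2) -> order Phone
  employee Karen (id=5) -> order Monitor


6 rows:
Vic, Laptop, 10
Quinn, Monitor, 5
Quinn, Mouse, 3
Karen, Keyboard, 2
Quinn, Phone, 6
Karen, Monitor, 10


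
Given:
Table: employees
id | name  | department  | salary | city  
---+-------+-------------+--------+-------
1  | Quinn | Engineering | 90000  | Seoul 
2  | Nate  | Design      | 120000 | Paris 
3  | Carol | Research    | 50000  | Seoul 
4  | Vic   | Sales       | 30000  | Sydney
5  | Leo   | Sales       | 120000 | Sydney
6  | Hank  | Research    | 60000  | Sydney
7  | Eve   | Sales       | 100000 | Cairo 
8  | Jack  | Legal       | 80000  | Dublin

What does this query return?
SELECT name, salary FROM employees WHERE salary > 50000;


Filtering: salary > 50000
Matching: 6 rows

6 rows:
Quinn, 90000
Nate, 120000
Leo, 120000
Hank, 60000
Eve, 100000
Jack, 80000


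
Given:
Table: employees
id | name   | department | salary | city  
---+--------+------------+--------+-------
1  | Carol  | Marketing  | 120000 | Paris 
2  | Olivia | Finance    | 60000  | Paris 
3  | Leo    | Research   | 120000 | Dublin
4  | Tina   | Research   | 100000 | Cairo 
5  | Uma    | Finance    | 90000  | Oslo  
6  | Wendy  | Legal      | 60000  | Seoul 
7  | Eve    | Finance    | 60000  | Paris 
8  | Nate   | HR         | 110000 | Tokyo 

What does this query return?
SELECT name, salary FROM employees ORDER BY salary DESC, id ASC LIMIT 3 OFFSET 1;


Sort by salary DESC (id ASC tiebreak), then skip 1 and take 3
Rows 2 through 4

3 rows:
Leo, 120000
Nate, 110000
Tina, 100000


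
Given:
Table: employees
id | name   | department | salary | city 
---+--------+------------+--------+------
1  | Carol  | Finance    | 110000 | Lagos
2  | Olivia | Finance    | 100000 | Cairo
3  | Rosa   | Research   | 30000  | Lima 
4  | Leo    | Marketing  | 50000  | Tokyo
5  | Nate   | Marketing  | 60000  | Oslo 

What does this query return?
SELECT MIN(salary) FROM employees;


Salaries: 110000, 100000, 30000, 50000, 60000
MIN = 30000

30000


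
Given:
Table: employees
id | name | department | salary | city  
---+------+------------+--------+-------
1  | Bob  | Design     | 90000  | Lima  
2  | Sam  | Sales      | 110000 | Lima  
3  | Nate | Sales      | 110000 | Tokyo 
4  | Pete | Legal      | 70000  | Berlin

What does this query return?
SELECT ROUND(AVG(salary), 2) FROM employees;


SUM(salary) = 380000
COUNT = 4
ROUND(AVG, 2) = ROUND(380000 / 4, 2) = 95000.0

95000.0


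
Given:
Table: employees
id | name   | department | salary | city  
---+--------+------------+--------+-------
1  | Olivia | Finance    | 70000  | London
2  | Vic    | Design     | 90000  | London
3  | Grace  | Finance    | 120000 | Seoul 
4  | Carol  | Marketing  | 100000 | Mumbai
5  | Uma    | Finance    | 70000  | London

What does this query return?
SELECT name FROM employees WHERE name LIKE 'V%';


LIKE 'V%' matches names starting with 'V'
Matching: 1

1 rows:
Vic


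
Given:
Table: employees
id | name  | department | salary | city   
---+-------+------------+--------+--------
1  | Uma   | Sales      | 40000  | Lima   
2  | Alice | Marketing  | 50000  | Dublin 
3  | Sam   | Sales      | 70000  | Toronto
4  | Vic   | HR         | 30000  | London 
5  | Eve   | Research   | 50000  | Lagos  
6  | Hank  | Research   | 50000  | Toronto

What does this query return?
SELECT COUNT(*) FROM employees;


COUNT(*) counts all rows

6


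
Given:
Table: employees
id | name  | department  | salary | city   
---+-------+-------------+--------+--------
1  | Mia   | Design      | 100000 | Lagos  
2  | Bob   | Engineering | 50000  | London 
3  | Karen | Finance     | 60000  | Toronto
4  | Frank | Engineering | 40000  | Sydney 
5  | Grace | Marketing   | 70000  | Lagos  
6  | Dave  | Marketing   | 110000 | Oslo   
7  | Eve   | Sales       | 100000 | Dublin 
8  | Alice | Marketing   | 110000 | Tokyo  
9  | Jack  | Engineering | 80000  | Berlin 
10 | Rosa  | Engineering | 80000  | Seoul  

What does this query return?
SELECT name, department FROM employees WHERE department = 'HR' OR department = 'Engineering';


Filtering: department = 'HR' OR 'Engineering'
Matching: 4 rows

4 rows:
Bob, Engineering
Frank, Engineering
Jack, Engineering
Rosa, Engineering


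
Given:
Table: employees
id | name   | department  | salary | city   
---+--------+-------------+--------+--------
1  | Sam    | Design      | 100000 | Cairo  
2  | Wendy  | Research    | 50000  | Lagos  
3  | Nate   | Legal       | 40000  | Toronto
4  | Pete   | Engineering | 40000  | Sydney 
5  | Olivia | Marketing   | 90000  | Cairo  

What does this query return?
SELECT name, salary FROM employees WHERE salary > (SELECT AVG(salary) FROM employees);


Subquery: AVG(salary) = 64000.0
Filtering: salary > 64000.0
  Sam (100000) -> MATCH
  Olivia (90000) -> MATCH


2 rows:
Sam, 100000
Olivia, 90000
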